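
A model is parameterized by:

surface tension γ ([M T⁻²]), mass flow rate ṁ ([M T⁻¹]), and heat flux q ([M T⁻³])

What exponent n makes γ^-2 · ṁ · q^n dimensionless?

Balance the M exponent: (1)·n from q, plus −2·(1) + (1) = -1 from the rest, must sum to zero.
n − 1 = 0, so n = 1.

1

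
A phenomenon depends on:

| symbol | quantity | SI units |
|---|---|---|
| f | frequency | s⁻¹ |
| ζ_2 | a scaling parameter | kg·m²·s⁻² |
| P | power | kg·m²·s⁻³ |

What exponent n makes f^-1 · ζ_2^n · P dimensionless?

-1

Balance the M exponent: (1)·n from ζ_2, plus −(0) + (1) = 1 from the rest, must sum to zero.
n + 1 = 0, so n = -1.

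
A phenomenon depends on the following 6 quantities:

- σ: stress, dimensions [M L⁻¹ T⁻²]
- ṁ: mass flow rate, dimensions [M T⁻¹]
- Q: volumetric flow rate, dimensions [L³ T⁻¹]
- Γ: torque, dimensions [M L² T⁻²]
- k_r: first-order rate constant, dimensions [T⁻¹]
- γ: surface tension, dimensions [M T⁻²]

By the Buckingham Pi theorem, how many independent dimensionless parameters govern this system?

There are 6 variables and 3 base dimensions (M, L, T).
The dimension matrix has rank 3.
Independent dimensionless groups: 6 − 3 = 3.

3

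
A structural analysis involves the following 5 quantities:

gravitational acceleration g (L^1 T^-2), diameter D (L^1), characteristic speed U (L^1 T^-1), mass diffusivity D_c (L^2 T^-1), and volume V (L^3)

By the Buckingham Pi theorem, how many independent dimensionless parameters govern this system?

There are 5 variables and 2 base dimensions (L, T).
The dimension matrix has rank 2.
Independent dimensionless groups: 5 − 2 = 3.

3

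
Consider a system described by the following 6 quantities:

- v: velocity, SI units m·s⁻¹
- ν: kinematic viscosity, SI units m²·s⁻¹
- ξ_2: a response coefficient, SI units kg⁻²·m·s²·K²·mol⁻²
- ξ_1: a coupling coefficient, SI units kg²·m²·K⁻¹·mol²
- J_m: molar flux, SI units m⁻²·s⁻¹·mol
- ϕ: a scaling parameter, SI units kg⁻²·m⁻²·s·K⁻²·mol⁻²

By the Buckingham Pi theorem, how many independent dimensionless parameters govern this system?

There are 6 variables and 5 base dimensions (M, L, T, Θ, N).
The dimension matrix has rank 5.
Independent dimensionless groups: 6 − 5 = 1.

1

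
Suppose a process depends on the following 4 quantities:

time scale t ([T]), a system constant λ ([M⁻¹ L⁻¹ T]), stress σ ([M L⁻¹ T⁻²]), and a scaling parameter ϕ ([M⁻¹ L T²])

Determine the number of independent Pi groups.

There are 4 variables and 3 base dimensions (M, L, T).
The dimension matrix has rank 3.
Independent dimensionless groups: 4 − 3 = 1.

1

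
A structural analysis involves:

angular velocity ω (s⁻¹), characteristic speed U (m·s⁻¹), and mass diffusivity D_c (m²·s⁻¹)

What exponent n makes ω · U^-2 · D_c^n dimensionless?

1

Balance the L exponent: (2)·n from D_c, plus (0) − 2·(1) = -2 from the rest, must sum to zero.
2n − 2 = 0, so n = 1.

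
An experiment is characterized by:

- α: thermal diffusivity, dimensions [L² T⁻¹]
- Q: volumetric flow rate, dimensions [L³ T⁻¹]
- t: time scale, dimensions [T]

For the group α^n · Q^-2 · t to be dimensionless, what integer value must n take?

3

Balance the L exponent: (2)·n from α, plus −2·(3) + (0) = -6 from the rest, must sum to zero.
2n − 6 = 0, so n = 3.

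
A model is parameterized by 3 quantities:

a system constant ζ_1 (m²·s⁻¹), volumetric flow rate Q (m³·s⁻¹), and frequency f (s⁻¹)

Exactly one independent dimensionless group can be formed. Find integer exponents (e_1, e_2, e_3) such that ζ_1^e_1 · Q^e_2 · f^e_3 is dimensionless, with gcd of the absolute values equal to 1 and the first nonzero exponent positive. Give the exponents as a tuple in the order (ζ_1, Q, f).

(3, -2, -1)

L: e_1·(2) + e_2·(3) + e_3·(0) = 0
T: e_1·(-1) + e_2·(-1) + e_3·(-1) = 0
Solving this homogeneous linear system for the smallest-integer solution (first nonzero entry positive) gives (3, -2, -1).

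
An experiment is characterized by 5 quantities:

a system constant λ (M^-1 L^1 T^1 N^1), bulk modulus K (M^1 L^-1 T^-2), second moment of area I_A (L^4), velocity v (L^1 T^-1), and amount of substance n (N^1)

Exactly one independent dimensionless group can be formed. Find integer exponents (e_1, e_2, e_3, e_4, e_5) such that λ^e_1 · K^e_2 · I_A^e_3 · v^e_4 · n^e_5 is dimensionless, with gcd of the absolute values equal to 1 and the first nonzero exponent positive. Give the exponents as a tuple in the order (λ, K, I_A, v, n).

(4, 4, 1, -4, -4)

M: e_1·(-1) + e_2·(1) + e_3·(0) + e_4·(0) + e_5·(0) = 0
L: e_1·(1) + e_2·(-1) + e_3·(4) + e_4·(1) + e_5·(0) = 0
T: e_1·(1) + e_2·(-2) + e_3·(0) + e_4·(-1) + e_5·(0) = 0
N: e_1·(1) + e_2·(0) + e_3·(0) + e_4·(0) + e_5·(1) = 0
Solving this homogeneous linear system for the smallest-integer solution (first nonzero entry positive) gives (4, 4, 1, -4, -4).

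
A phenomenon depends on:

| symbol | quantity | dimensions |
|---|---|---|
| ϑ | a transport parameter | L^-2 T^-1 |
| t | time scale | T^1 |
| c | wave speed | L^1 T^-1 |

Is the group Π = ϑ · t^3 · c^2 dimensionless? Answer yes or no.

yes

Sum the exponent of each base dimension across the product:
  M: [ϑ]_M + 3·[t]_M + 2·[c]_M = (0) + 3·(0) + 2·(0) = 0
  L: [ϑ]_L + 3·[t]_L + 2·[c]_L = (-2) + 3·(0) + 2·(1) = 0
  T: [ϑ]_T + 3·[t]_T + 2·[c]_T = (-1) + 3·(1) + 2·(-1) = 0
All base exponents vanish — dimensionless.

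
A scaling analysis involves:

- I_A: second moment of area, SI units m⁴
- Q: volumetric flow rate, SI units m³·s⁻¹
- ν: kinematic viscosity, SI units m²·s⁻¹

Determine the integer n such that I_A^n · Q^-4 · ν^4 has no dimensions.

1

Balance the L exponent: (4)·n from I_A, plus −4·(3) + 4·(2) = -4 from the rest, must sum to zero.
4n − 4 = 0, so n = 1.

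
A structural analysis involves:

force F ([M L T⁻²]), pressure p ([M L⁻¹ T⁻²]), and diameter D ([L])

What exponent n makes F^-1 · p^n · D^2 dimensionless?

Balance the M exponent: (1)·n from p, plus −(1) + 2·(0) = -1 from the rest, must sum to zero.
n − 1 = 0, so n = 1.

1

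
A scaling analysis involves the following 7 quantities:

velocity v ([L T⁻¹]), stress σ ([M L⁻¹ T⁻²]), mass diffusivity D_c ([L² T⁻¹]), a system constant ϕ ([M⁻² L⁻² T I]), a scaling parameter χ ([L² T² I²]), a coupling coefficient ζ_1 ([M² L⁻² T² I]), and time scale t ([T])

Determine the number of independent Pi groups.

3

There are 7 variables and 4 base dimensions (M, L, T, I).
The dimension matrix has rank 4.
Independent dimensionless groups: 7 − 4 = 3.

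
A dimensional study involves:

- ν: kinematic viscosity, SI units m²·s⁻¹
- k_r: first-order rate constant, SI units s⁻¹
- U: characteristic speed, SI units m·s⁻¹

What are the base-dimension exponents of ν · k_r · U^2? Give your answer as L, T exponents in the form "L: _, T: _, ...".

L: 4, T: -4

Collect each base-dimension exponent across the product:
  L: (2) + (0) + 2·(1) = 4
  T: (-1) + (-1) + 2·(-1) = -4
So the dimensions are [L⁴ T⁻⁴].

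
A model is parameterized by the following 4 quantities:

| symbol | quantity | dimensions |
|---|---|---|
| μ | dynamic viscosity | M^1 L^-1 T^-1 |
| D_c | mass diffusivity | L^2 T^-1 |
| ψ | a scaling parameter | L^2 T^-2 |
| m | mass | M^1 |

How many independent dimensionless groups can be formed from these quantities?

1

There are 4 variables and 3 base dimensions (M, L, T).
The dimension matrix has rank 3.
Independent dimensionless groups: 4 − 3 = 1.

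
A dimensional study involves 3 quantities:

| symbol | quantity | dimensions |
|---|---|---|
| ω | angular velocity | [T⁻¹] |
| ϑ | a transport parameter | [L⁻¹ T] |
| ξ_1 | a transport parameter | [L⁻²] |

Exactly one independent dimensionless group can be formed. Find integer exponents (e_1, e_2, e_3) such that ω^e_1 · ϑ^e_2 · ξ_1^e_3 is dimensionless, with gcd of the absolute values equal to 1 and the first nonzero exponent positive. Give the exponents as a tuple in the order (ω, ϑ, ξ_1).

(2, 2, -1)

L: e_1·(0) + e_2·(-1) + e_3·(-2) = 0
T: e_1·(-1) + e_2·(1) + e_3·(0) = 0
Solving this homogeneous linear system for the smallest-integer solution (first nonzero entry positive) gives (2, 2, -1).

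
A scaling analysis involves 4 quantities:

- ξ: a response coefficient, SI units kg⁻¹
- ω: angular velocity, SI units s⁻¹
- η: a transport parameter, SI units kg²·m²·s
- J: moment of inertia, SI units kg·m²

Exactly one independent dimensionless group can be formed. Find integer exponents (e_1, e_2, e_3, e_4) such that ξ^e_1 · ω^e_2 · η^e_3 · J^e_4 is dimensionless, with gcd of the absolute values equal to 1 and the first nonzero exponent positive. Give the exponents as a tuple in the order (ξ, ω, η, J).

M: e_1·(-1) + e_2·(0) + e_3·(2) + e_4·(1) = 0
L: e_1·(0) + e_2·(0) + e_3·(2) + e_4·(2) = 0
T: e_1·(0) + e_2·(-1) + e_3·(1) + e_4·(0) = 0
Solving this homogeneous linear system for the smallest-integer solution (first nonzero entry positive) gives (1, 1, 1, -1).

(1, 1, 1, -1)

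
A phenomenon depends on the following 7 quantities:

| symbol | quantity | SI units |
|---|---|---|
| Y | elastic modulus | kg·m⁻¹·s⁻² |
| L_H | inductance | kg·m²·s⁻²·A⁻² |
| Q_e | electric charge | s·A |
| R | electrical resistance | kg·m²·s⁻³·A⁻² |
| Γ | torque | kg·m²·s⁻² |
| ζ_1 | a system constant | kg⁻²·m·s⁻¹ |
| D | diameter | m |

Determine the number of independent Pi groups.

There are 7 variables and 4 base dimensions (M, L, T, I).
The dimension matrix has rank 4.
Independent dimensionless groups: 7 − 4 = 3.

3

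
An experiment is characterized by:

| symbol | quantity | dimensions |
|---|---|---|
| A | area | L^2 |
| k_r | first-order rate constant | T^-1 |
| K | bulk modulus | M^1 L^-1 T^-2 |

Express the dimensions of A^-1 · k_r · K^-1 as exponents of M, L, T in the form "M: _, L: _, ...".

M: -1, L: -1, T: 1

Collect each base-dimension exponent across the product:
  M: −(0) + (0) − (1) = -1
  L: −(2) + (0) − (-1) = -1
  T: −(0) + (-1) − (-2) = 1
So the dimensions are [M⁻¹ L⁻¹ T].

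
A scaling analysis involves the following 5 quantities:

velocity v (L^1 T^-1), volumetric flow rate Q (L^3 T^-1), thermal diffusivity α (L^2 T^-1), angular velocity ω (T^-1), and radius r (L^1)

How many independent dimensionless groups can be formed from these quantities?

3

There are 5 variables and 2 base dimensions (L, T).
The dimension matrix has rank 2.
Independent dimensionless groups: 5 − 2 = 3.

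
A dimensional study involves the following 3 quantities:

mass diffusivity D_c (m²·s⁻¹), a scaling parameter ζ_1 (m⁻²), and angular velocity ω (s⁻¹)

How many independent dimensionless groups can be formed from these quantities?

There are 3 variables and 2 base dimensions (L, T).
The dimension matrix has rank 2.
Independent dimensionless groups: 3 − 2 = 1.

1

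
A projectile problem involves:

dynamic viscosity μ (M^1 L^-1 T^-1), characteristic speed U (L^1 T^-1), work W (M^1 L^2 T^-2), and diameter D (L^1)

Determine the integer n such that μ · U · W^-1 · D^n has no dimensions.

2

Balance the L exponent: (1)·n from D, plus (-1) + (1) − (2) = -2 from the rest, must sum to zero.
n − 2 = 0, so n = 2.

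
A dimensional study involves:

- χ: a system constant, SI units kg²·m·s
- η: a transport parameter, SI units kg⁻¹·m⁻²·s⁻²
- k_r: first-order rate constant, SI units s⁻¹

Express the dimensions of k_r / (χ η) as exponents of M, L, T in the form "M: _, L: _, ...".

Collect each base-dimension exponent across the product:
  M: −(2) − (-1) + (0) = -1
  L: −(1) − (-2) + (0) = 1
  T: −(1) − (-2) + (-1) = 0
So the dimensions are [M⁻¹ L].

M: -1, L: 1, T: 0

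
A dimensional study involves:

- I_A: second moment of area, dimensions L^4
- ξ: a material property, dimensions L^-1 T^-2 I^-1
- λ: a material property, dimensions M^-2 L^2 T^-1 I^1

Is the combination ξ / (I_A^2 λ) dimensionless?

Sum the exponent of each base dimension across the product:
  M: −2·[I_A]_M + [ξ]_M − [λ]_M = −2·(0) + (0) − (-2) = 2
  L: −2·[I_A]_L + [ξ]_L − [λ]_L = −2·(4) + (-1) − (2) = -11
  T: −2·[I_A]_T + [ξ]_T − [λ]_T = −2·(0) + (-2) − (-1) = -1
  I: −2·[I_A]_I + [ξ]_I − [λ]_I = −2·(0) + (-1) − (1) = -2
Net dimensions [M² L⁻¹¹ T⁻¹ I⁻²] ≠ [1] — not dimensionless.

no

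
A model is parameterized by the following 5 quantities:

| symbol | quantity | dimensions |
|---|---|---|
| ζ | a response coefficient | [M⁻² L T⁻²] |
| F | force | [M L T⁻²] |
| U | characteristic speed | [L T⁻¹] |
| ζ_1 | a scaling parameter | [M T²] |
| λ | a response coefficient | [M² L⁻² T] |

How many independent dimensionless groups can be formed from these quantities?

There are 5 variables and 3 base dimensions (M, L, T).
The dimension matrix has rank 3.
Independent dimensionless groups: 5 − 3 = 2.

2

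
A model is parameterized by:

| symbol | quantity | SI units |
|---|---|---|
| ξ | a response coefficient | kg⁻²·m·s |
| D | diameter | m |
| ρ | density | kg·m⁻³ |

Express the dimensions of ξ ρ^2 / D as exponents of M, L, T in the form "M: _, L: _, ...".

Collect each base-dimension exponent across the product:
  M: (-2) − (0) + 2·(1) = 0
  L: (1) − (1) + 2·(-3) = -6
  T: (1) − (0) + 2·(0) = 1
So the dimensions are [L⁻⁶ T].

M: 0, L: -6, T: 1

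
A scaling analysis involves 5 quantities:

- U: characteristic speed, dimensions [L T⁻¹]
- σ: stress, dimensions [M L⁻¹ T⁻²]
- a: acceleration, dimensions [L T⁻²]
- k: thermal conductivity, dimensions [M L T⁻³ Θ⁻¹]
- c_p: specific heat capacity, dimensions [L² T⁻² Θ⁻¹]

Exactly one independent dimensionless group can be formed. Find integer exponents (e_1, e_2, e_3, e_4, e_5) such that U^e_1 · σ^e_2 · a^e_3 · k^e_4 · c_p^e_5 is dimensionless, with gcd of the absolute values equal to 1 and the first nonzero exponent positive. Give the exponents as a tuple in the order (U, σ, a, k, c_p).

(1, 1, -1, -1, 1)

M: e_1·(0) + e_2·(1) + e_3·(0) + e_4·(1) + e_5·(0) = 0
L: e_1·(1) + e_2·(-1) + e_3·(1) + e_4·(1) + e_5·(2) = 0
T: e_1·(-1) + e_2·(-2) + e_3·(-2) + e_4·(-3) + e_5·(-2) = 0
Θ: e_1·(0) + e_2·(0) + e_3·(0) + e_4·(-1) + e_5·(-1) = 0
Solving this homogeneous linear system for the smallest-integer solution (first nonzero entry positive) gives (1, 1, -1, -1, 1).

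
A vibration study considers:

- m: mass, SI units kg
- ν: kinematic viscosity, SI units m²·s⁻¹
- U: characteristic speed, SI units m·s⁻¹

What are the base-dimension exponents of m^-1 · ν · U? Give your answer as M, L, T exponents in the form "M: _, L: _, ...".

M: -1, L: 3, T: -2

Collect each base-dimension exponent across the product:
  M: −(1) + (0) + (0) = -1
  L: −(0) + (2) + (1) = 3
  T: −(0) + (-1) + (-1) = -2
So the dimensions are [M⁻¹ L³ T⁻²].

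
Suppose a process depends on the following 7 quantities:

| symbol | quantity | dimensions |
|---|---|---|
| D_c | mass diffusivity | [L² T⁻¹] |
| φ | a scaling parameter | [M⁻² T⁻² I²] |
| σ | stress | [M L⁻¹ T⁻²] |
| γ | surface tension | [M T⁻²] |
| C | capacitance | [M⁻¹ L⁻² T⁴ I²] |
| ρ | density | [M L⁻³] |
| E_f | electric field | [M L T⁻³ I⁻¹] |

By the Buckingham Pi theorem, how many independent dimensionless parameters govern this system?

There are 7 variables and 4 base dimensions (M, L, T, I).
The dimension matrix has rank 4.
Independent dimensionless groups: 7 − 4 = 3.

3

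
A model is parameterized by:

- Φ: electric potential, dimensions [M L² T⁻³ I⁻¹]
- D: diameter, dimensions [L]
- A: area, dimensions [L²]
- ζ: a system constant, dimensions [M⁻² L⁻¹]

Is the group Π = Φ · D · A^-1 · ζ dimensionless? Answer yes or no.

no

Sum the exponent of each base dimension across the product:
  M: [Φ]_M + [D]_M − [A]_M + [ζ]_M = (1) + (0) − (0) + (-2) = -1
  L: [Φ]_L + [D]_L − [A]_L + [ζ]_L = (2) + (1) − (2) + (-1) = 0
  T: [Φ]_T + [D]_T − [A]_T + [ζ]_T = (-3) + (0) − (0) + (0) = -3
  I: [Φ]_I + [D]_I − [A]_I + [ζ]_I = (-1) + (0) − (0) + (0) = -1
Net dimensions [M⁻¹ T⁻³ I⁻¹] ≠ [1] — not dimensionless.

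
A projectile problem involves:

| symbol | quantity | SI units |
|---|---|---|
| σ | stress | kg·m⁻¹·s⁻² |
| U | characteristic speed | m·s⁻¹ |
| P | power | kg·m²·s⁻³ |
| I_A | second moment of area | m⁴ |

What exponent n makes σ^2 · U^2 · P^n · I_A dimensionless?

Balance the M exponent: (1)·n from P, plus 2·(1) + 2·(0) + (0) = 2 from the rest, must sum to zero.
n + 2 = 0, so n = -2.

-2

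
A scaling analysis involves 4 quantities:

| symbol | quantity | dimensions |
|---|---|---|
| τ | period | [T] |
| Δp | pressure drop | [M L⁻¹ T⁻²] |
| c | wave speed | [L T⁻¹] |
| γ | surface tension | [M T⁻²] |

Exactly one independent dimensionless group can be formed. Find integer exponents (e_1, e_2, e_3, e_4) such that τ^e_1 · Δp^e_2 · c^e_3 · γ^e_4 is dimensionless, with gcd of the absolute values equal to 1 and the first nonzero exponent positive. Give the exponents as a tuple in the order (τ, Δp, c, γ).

(1, 1, 1, -1)

M: e_1·(0) + e_2·(1) + e_3·(0) + e_4·(1) = 0
L: e_1·(0) + e_2·(-1) + e_3·(1) + e_4·(0) = 0
T: e_1·(1) + e_2·(-2) + e_3·(-1) + e_4·(-2) = 0
Solving this homogeneous linear system for the smallest-integer solution (first nonzero entry positive) gives (1, 1, 1, -1).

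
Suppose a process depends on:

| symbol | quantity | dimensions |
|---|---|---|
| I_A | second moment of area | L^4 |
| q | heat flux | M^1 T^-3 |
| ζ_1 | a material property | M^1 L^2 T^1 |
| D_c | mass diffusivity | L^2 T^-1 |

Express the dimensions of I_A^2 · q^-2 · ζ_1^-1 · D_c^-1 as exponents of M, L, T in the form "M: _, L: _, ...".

Collect each base-dimension exponent across the product:
  M: 2·(0) − 2·(1) − (1) − (0) = -3
  L: 2·(4) − 2·(0) − (2) − (2) = 4
  T: 2·(0) − 2·(-3) − (1) − (-1) = 6
So the dimensions are [M⁻³ L⁴ T⁶].

M: -3, L: 4, T: 6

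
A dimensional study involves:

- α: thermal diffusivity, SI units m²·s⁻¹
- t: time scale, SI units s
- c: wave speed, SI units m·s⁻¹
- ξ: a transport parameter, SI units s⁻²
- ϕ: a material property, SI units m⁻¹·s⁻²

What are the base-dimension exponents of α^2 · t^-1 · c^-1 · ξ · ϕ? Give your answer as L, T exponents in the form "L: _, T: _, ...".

Collect each base-dimension exponent across the product:
  L: 2·(2) − (0) − (1) + (0) + (-1) = 2
  T: 2·(-1) − (1) − (-1) + (-2) + (-2) = -6
So the dimensions are [L² T⁻⁶].

L: 2, T: -6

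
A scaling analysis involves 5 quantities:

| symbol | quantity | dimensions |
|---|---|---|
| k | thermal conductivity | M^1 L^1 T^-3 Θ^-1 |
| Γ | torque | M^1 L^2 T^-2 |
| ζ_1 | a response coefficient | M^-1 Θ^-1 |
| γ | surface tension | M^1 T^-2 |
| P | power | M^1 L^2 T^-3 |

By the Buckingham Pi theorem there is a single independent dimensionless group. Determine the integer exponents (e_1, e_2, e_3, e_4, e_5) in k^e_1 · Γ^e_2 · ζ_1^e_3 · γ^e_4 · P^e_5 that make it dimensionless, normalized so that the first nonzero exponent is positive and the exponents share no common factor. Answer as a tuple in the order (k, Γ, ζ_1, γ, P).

(2, -3, -2, -3, 2)

M: e_1·(1) + e_2·(1) + e_3·(-1) + e_4·(1) + e_5·(1) = 0
L: e_1·(1) + e_2·(2) + e_3·(0) + e_4·(0) + e_5·(2) = 0
T: e_1·(-3) + e_2·(-2) + e_3·(0) + e_4·(-2) + e_5·(-3) = 0
Θ: e_1·(-1) + e_2·(0) + e_3·(-1) + e_4·(0) + e_5·(0) = 0
Solving this homogeneous linear system for the smallest-integer solution (first nonzero entry positive) gives (2, -3, -2, -3, 2).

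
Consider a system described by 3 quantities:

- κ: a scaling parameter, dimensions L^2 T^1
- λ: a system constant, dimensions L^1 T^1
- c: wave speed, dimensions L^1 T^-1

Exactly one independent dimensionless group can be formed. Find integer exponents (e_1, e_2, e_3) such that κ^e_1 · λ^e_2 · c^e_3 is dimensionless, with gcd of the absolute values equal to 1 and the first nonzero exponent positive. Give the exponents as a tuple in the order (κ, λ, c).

(2, -3, -1)

L: e_1·(2) + e_2·(1) + e_3·(1) = 0
T: e_1·(1) + e_2·(1) + e_3·(-1) = 0
Solving this homogeneous linear system for the smallest-integer solution (first nonzero entry positive) gives (2, -3, -1).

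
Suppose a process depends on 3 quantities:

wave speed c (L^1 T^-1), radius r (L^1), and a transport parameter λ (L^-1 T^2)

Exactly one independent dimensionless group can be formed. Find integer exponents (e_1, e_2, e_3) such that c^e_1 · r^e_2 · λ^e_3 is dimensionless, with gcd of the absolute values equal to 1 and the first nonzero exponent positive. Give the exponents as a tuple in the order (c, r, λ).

L: e_1·(1) + e_2·(1) + e_3·(-1) = 0
T: e_1·(-1) + e_2·(0) + e_3·(2) = 0
Solving this homogeneous linear system for the smallest-integer solution (first nonzero entry positive) gives (2, -1, 1).

(2, -1, 1)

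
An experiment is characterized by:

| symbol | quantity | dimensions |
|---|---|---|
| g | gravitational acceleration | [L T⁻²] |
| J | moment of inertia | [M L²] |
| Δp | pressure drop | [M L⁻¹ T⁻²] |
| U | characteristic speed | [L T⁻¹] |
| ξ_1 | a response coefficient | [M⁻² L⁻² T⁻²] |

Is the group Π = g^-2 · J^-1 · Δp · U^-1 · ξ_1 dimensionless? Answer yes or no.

Sum the exponent of each base dimension across the product:
  M: −2·[g]_M − [J]_M + [Δp]_M − [U]_M + [ξ_1]_M = −2·(0) − (1) + (1) − (0) + (-2) = -2
  L: −2·[g]_L − [J]_L + [Δp]_L − [U]_L + [ξ_1]_L = −2·(1) − (2) + (-1) − (1) + (-2) = -8
  T: −2·[g]_T − [J]_T + [Δp]_T − [U]_T + [ξ_1]_T = −2·(-2) − (0) + (-2) − (-1) + (-2) = 1
Net dimensions [M⁻² L⁻⁸ T] ≠ [1] — not dimensionless.

no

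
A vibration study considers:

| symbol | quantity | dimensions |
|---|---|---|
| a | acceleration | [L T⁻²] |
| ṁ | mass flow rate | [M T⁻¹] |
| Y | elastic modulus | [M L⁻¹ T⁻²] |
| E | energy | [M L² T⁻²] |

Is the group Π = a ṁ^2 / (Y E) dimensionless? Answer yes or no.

yes

Sum the exponent of each base dimension across the product:
  M: [a]_M + 2·[ṁ]_M − [Y]_M − [E]_M = (0) + 2·(1) − (1) − (1) = 0
  L: [a]_L + 2·[ṁ]_L − [Y]_L − [E]_L = (1) + 2·(0) − (-1) − (2) = 0
  T: [a]_T + 2·[ṁ]_T − [Y]_T − [E]_T = (-2) + 2·(-1) − (-2) − (-2) = 0
All base exponents vanish — dimensionless.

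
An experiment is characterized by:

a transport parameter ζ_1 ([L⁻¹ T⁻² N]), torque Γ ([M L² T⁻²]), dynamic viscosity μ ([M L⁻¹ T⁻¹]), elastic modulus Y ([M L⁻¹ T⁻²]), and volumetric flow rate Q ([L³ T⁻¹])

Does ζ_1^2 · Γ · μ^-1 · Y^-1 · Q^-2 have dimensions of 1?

Sum the exponent of each base dimension across the product:
  M: 2·[ζ_1]_M + [Γ]_M − [μ]_M − [Y]_M − 2·[Q]_M = 2·(0) + (1) − (1) − (1) − 2·(0) = -1
  L: 2·[ζ_1]_L + [Γ]_L − [μ]_L − [Y]_L − 2·[Q]_L = 2·(-1) + (2) − (-1) − (-1) − 2·(3) = -4
  T: 2·[ζ_1]_T + [Γ]_T − [μ]_T − [Y]_T − 2·[Q]_T = 2·(-2) + (-2) − (-1) − (-2) − 2·(-1) = -1
  N: 2·[ζ_1]_N + [Γ]_N − [μ]_N − [Y]_N − 2·[Q]_N = 2·(1) + (0) − (0) − (0) − 2·(0) = 2
Net dimensions [M⁻¹ L⁻⁴ T⁻¹ N²] ≠ [1] — not dimensionless.

no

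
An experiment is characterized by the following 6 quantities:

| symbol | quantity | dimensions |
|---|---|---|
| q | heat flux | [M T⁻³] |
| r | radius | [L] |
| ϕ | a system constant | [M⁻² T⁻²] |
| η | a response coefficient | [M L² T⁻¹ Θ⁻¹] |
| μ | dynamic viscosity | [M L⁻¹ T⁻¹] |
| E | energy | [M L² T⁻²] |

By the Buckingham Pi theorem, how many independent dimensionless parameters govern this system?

2

There are 6 variables and 4 base dimensions (M, L, T, Θ).
The dimension matrix has rank 4.
Independent dimensionless groups: 6 − 4 = 2.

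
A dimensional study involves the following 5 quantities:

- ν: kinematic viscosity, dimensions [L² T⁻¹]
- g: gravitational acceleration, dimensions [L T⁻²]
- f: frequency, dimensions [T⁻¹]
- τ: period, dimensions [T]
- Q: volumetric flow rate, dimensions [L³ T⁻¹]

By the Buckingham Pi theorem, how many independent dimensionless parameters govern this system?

3

There are 5 variables and 2 base dimensions (L, T).
The dimension matrix has rank 2.
Independent dimensionless groups: 5 − 2 = 3.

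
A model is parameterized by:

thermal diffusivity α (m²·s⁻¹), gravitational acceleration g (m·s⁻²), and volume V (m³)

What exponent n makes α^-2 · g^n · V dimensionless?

1

Balance the L exponent: (1)·n from g, plus −2·(2) + (3) = -1 from the rest, must sum to zero.
n − 1 = 0, so n = 1.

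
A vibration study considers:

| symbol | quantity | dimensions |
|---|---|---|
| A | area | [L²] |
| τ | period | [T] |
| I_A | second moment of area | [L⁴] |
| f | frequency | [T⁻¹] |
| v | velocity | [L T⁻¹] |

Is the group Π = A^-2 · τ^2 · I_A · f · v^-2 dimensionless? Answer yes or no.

no

Sum the exponent of each base dimension across the product:
  L: −2·[A]_L + 2·[τ]_L + [I_A]_L + [f]_L − 2·[v]_L = −2·(2) + 2·(0) + (4) + (0) − 2·(1) = -2
  T: −2·[A]_T + 2·[τ]_T + [I_A]_T + [f]_T − 2·[v]_T = −2·(0) + 2·(1) + (0) + (-1) − 2·(-1) = 3
Net dimensions [L⁻² T³] ≠ [1] — not dimensionless.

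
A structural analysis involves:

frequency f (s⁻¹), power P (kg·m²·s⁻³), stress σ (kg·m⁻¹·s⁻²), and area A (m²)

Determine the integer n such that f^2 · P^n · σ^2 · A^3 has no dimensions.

-2

Balance the M exponent: (1)·n from P, plus 2·(0) + 2·(1) + 3·(0) = 2 from the rest, must sum to zero.
n + 2 = 0, so n = -2.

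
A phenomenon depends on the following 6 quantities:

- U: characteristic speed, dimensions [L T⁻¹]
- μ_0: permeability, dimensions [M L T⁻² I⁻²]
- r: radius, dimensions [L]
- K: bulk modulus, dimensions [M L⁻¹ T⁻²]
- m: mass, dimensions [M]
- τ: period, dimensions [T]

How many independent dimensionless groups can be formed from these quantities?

2

There are 6 variables and 4 base dimensions (M, L, T, I).
The dimension matrix has rank 4.
Independent dimensionless groups: 6 − 4 = 2.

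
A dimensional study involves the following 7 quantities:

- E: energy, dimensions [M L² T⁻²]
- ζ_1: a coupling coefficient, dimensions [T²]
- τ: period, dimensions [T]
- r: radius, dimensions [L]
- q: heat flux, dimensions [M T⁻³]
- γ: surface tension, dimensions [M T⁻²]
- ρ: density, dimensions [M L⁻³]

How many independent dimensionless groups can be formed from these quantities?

4

There are 7 variables and 3 base dimensions (M, L, T).
The dimension matrix has rank 3.
Independent dimensionless groups: 7 − 3 = 4.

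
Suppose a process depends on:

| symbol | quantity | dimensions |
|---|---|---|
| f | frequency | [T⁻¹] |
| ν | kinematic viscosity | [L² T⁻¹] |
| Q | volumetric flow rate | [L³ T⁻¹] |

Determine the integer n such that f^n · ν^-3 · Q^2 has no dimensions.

1

Balance the T exponent: (-1)·n from f, plus −3·(-1) + 2·(-1) = 1 from the rest, must sum to zero.
−n + 1 = 0, so n = 1.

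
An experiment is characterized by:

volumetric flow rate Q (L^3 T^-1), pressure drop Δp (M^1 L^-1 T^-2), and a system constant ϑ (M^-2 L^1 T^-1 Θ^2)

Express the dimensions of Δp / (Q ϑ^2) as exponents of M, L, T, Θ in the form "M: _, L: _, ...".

Collect each base-dimension exponent across the product:
  M: −(0) + (1) − 2·(-2) = 5
  L: −(3) + (-1) − 2·(1) = -6
  T: −(-1) + (-2) − 2·(-1) = 1
  Θ: −(0) + (0) − 2·(2) = -4
So the dimensions are [M⁵ L⁻⁶ T Θ⁻⁴].

M: 5, L: -6, T: 1, Θ: -4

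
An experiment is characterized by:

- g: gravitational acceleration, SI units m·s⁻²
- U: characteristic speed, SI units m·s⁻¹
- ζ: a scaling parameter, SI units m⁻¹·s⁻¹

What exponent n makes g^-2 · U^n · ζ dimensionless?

3

Balance the L exponent: (1)·n from U, plus −2·(1) + (-1) = -3 from the rest, must sum to zero.
n − 3 = 0, so n = 3.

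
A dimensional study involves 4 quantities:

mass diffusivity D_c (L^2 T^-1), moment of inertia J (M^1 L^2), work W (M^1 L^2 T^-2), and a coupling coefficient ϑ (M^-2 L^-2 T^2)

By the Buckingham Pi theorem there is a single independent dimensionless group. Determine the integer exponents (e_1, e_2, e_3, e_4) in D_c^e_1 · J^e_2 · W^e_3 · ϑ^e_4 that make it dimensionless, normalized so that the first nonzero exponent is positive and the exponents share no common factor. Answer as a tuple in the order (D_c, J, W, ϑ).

(2, -1, -3, -2)

M: e_1·(0) + e_2·(1) + e_3·(1) + e_4·(-2) = 0
L: e_1·(2) + e_2·(2) + e_3·(2) + e_4·(-2) = 0
T: e_1·(-1) + e_2·(0) + e_3·(-2) + e_4·(2) = 0
Solving this homogeneous linear system for the smallest-integer solution (first nonzero entry positive) gives (2, -1, -3, -2).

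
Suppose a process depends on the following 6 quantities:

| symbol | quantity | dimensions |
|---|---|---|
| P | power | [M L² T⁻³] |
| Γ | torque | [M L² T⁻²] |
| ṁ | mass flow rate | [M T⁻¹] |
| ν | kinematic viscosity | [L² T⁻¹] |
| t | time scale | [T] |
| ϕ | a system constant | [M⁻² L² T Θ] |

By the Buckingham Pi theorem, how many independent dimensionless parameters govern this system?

2

There are 6 variables and 4 base dimensions (M, L, T, Θ).
The dimension matrix has rank 4.
Independent dimensionless groups: 6 − 4 = 2.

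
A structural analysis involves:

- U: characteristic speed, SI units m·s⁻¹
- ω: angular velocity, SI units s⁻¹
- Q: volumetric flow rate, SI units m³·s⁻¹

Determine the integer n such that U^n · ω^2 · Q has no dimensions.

-3

Balance the L exponent: (1)·n from U, plus 2·(0) + (3) = 3 from the rest, must sum to zero.
n + 3 = 0, so n = -3.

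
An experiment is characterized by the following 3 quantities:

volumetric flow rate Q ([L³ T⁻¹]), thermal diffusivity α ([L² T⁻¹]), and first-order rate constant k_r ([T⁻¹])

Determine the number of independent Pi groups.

There are 3 variables and 2 base dimensions (L, T).
The dimension matrix has rank 2.
Independent dimensionless groups: 3 − 2 = 1.

1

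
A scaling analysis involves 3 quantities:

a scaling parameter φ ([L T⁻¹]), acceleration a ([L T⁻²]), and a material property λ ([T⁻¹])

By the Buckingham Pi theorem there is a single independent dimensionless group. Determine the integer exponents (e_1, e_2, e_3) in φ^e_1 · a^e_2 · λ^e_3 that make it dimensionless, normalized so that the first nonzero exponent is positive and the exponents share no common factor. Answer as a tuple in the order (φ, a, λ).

L: e_1·(1) + e_2·(1) + e_3·(0) = 0
T: e_1·(-1) + e_2·(-2) + e_3·(-1) = 0
Solving this homogeneous linear system for the smallest-integer solution (first nonzero entry positive) gives (1, -1, 1).

(1, -1, 1)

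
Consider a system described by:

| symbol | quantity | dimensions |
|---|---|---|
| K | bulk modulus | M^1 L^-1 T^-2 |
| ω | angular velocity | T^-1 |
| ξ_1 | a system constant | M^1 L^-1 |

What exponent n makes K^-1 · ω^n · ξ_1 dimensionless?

2

Balance the T exponent: (-1)·n from ω, plus −(-2) + (0) = 2 from the rest, must sum to zero.
−n + 2 = 0, so n = 2.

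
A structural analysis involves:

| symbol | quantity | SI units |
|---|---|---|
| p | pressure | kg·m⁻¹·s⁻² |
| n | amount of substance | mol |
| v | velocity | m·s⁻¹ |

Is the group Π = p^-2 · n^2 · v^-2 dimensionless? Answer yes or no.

no

Sum the exponent of each base dimension across the product:
  M: −2·[p]_M + 2·[n]_M − 2·[v]_M = −2·(1) + 2·(0) − 2·(0) = -2
  L: −2·[p]_L + 2·[n]_L − 2·[v]_L = −2·(-1) + 2·(0) − 2·(1) = 0
  T: −2·[p]_T + 2·[n]_T − 2·[v]_T = −2·(-2) + 2·(0) − 2·(-1) = 6
  N: −2·[p]_N + 2·[n]_N − 2·[v]_N = −2·(0) + 2·(1) − 2·(0) = 2
Net dimensions [M⁻² T⁶ N²] ≠ [1] — not dimensionless.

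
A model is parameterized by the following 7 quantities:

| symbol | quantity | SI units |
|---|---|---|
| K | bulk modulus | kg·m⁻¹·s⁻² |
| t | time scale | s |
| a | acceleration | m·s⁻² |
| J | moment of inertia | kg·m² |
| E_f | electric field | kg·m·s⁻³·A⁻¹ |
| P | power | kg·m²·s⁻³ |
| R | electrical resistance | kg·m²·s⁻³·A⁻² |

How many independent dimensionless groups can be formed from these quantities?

3

There are 7 variables and 4 base dimensions (M, L, T, I).
The dimension matrix has rank 4.
Independent dimensionless groups: 7 − 4 = 3.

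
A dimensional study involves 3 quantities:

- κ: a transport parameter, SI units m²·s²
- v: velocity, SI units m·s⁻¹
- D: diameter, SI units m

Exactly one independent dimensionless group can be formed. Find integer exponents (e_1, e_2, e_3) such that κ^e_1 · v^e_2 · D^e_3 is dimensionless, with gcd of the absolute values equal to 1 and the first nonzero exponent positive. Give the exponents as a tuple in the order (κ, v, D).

L: e_1·(2) + e_2·(1) + e_3·(1) = 0
T: e_1·(2) + e_2·(-1) + e_3·(0) = 0
Solving this homogeneous linear system for the smallest-integer solution (first nonzero entry positive) gives (1, 2, -4).

(1, 2, -4)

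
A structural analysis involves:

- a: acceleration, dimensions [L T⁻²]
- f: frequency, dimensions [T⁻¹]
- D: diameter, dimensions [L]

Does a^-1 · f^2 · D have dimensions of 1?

yes

Sum the exponent of each base dimension across the product:
  M: −[a]_M + 2·[f]_M + [D]_M = −(0) + 2·(0) + (0) = 0
  L: −[a]_L + 2·[f]_L + [D]_L = −(1) + 2·(0) + (1) = 0
  T: −[a]_T + 2·[f]_T + [D]_T = −(-2) + 2·(-1) + (0) = 0
All base exponents vanish — dimensionless.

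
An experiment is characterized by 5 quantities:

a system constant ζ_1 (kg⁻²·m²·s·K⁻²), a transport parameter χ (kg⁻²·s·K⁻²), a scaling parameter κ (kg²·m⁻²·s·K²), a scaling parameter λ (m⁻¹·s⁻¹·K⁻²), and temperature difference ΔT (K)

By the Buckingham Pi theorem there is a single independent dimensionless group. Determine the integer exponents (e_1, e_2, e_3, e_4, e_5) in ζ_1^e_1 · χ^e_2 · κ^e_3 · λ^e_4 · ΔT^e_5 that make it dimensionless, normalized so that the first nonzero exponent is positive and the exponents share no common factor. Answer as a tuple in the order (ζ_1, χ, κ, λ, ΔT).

M: e_1·(-2) + e_2·(-2) + e_3·(2) + e_4·(0) + e_5·(0) = 0
L: e_1·(2) + e_2·(0) + e_3·(-2) + e_4·(-1) + e_5·(0) = 0
T: e_1·(1) + e_2·(1) + e_3·(1) + e_4·(-1) + e_5·(0) = 0
Θ: e_1·(-2) + e_2·(-2) + e_3·(2) + e_4·(-2) + e_5·(1) = 0
Solving this homogeneous linear system for the smallest-integer solution (first nonzero entry positive) gives (2, -1, 1, 2, 4).

(2, -1, 1, 2, 4)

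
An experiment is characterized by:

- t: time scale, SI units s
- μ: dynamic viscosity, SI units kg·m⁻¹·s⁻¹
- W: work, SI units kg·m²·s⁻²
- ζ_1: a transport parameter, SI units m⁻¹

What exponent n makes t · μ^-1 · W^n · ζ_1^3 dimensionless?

Balance the M exponent: (1)·n from W, plus (0) − (1) + 3·(0) = -1 from the rest, must sum to zero.
n − 1 = 0, so n = 1.

1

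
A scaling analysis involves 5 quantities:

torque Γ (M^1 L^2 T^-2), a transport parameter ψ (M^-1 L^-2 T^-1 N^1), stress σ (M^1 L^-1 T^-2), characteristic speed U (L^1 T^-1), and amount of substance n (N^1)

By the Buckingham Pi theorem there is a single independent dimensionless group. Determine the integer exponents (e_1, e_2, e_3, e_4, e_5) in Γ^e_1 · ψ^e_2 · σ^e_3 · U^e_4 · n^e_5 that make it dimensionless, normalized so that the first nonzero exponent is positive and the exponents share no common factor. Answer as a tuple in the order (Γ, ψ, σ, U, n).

(2, 1, -1, -3, -1)

M: e_1·(1) + e_2·(-1) + e_3·(1) + e_4·(0) + e_5·(0) = 0
L: e_1·(2) + e_2·(-2) + e_3·(-1) + e_4·(1) + e_5·(0) = 0
T: e_1·(-2) + e_2·(-1) + e_3·(-2) + e_4·(-1) + e_5·(0) = 0
N: e_1·(0) + e_2·(1) + e_3·(0) + e_4·(0) + e_5·(1) = 0
Solving this homogeneous linear system for the smallest-integer solution (first nonzero entry positive) gives (2, 1, -1, -3, -1).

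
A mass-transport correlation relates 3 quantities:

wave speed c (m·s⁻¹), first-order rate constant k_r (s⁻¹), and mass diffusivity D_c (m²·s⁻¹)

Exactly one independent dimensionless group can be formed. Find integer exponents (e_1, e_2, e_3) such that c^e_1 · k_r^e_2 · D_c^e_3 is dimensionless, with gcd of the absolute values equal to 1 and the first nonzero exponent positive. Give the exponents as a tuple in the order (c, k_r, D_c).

(2, -1, -1)

L: e_1·(1) + e_2·(0) + e_3·(2) = 0
T: e_1·(-1) + e_2·(-1) + e_3·(-1) = 0
Solving this homogeneous linear system for the smallest-integer solution (first nonzero entry positive) gives (2, -1, -1).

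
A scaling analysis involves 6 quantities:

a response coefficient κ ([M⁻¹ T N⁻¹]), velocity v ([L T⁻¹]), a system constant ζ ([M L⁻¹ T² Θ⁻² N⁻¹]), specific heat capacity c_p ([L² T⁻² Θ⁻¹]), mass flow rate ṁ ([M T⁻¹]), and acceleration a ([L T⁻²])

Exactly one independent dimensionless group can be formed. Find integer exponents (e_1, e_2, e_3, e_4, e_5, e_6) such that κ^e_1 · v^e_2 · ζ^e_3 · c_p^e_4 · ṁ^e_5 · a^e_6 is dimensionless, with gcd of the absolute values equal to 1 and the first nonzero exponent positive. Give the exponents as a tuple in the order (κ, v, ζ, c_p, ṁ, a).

(1, -3, -1, 2, 2, -2)

M: e_1·(-1) + e_2·(0) + e_3·(1) + e_4·(0) + e_5·(1) + e_6·(0) = 0
L: e_1·(0) + e_2·(1) + e_3·(-1) + e_4·(2) + e_5·(0) + e_6·(1) = 0
T: e_1·(1) + e_2·(-1) + e_3·(2) + e_4·(-2) + e_5·(-1) + e_6·(-2) = 0
Θ: e_1·(0) + e_2·(0) + e_3·(-2) + e_4·(-1) + e_5·(0) + e_6·(0) = 0
N: e_1·(-1) + e_2·(0) + e_3·(-1) + e_4·(0) + e_5·(0) + e_6·(0) = 0
Solving this homogeneous linear system for the smallest-integer solution (first nonzero entry positive) gives (1, -3, -1, 2, 2, -2).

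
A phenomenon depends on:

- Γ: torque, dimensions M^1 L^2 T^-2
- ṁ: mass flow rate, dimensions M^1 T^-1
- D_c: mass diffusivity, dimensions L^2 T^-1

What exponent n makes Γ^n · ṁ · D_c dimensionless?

Balance the M exponent: (1)·n from Γ, plus (1) + (0) = 1 from the rest, must sum to zero.
n + 1 = 0, so n = -1.

-1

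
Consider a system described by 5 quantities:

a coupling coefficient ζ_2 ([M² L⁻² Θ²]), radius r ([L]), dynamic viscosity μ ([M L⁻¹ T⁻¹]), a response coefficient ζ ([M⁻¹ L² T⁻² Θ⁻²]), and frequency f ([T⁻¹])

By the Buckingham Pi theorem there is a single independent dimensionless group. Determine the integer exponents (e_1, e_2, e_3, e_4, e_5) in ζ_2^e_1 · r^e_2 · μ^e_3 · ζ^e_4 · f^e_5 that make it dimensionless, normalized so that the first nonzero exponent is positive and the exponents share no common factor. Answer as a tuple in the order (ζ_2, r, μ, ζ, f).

(1, -1, -1, 1, -1)

M: e_1·(2) + e_2·(0) + e_3·(1) + e_4·(-1) + e_5·(0) = 0
L: e_1·(-2) + e_2·(1) + e_3·(-1) + e_4·(2) + e_5·(0) = 0
T: e_1·(0) + e_2·(0) + e_3·(-1) + e_4·(-2) + e_5·(-1) = 0
Θ: e_1·(2) + e_2·(0) + e_3·(0) + e_4·(-2) + e_5·(0) = 0
Solving this homogeneous linear system for the smallest-integer solution (first nonzero entry positive) gives (1, -1, -1, 1, -1).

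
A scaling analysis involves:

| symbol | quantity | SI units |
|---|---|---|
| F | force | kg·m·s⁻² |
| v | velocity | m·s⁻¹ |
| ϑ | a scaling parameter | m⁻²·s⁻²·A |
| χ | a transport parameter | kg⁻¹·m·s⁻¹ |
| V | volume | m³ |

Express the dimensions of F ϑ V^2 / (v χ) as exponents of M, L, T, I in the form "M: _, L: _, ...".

Collect each base-dimension exponent across the product:
  M: (1) − (0) + (0) − (-1) + 2·(0) = 2
  L: (1) − (1) + (-2) − (1) + 2·(3) = 3
  T: (-2) − (-1) + (-2) − (-1) + 2·(0) = -2
  I: (0) − (0) + (1) − (0) + 2·(0) = 1
So the dimensions are [M² L³ T⁻² I].

M: 2, L: 3, T: -2, I: 1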